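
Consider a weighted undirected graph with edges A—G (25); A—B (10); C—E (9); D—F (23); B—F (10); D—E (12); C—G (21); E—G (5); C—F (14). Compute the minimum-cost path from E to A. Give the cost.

30

Paths from E to A:
E - D - F - C - G - A: 12 + 23 + 14 + 21 + 25 = 95
E - G - A: 5 + 25 = 30
E - C - G - A: 9 + 21 + 25 = 55
E - C - F - B - A: 9 + 14 + 10 + 10 = 43
E - D - F - B - A: 12 + 23 + 10 + 10 = 55
E - G - C - F - B - A: 5 + 21 + 14 + 10 + 10 = 60
Best route has total 30.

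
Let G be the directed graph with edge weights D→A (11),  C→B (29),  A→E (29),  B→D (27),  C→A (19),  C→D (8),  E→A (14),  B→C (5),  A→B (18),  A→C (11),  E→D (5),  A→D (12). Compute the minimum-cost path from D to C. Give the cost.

22

Paths from D to C:
D-A-B-C: 11 + 18 + 5 = 34
D-A-C: 11 + 11 = 22
Shortest: 22.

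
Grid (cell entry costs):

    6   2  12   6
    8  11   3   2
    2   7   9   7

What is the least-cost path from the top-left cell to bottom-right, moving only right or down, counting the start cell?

Take (0,0) -> (0,1) -> (1,1) -> (1,2) -> (1,3) -> (2,3) for a total of 6 + 2 + 11 + 3 + 2 + 7 = 31.
For comparison, the top-then-right route costs 35.

31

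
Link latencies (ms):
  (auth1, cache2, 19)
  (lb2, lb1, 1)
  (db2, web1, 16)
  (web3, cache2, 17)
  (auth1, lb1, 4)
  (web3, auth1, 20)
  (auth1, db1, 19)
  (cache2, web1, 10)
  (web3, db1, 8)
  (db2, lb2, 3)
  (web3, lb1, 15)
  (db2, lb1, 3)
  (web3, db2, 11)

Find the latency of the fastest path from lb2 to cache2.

Some routes from lb2 to cache2:
lb2 → db2 → lb1 → auth1 → cache2: 3 + 3 + 4 + 19 = 29
lb2 → db2 → web1 → cache2: 3 + 16 + 10 = 29
lb2 → lb1 → auth1 → cache2: 1 + 4 + 19 = 24
Best route has total 24 ms.

24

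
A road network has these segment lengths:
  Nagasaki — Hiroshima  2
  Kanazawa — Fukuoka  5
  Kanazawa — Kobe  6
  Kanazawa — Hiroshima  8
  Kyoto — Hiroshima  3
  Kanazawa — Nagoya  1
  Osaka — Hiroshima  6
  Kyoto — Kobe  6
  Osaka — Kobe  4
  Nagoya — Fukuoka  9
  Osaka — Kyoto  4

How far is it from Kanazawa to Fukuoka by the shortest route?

5

Paths from Kanazawa to Fukuoka:
Kanazawa -> Fukuoka: 5
Kanazawa -> Nagoya -> Fukuoka: 1 + 9 = 10
Shortest: 5.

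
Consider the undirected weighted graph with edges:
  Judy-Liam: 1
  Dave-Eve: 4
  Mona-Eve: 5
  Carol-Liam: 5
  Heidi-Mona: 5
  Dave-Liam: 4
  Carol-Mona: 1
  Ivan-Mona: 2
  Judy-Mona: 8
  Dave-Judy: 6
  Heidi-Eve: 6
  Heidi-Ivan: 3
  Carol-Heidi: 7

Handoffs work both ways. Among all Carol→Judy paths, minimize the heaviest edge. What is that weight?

Checking several routes:
Carol→Mona→Eve→Dave→Liam→Judy: max(1, 5, 4, 4, 1) = 5
Carol→Liam→Dave→Judy: max(5, 4, 6) = 6
Carol→Mona→Ivan→Heidi→Eve→Dave→Judy: max(1, 2, 3, 6, 4, 6) = 6
Carol→Liam→Judy: max(5, 1) = 5
Smallest bottleneck: 5.

5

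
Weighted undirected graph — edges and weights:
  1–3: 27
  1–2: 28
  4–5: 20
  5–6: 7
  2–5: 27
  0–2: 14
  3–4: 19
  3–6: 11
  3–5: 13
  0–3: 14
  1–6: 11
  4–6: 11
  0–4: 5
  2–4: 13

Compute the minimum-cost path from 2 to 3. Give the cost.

28

Some routes from 2 to 3:
2→0→3: 14 + 14 = 28
2→4→0→3: 13 + 5 + 14 = 32
2→5→3: 27 + 13 = 40
2→4→6→3: 13 + 11 + 11 = 35
2→4→3: 13 + 19 = 32
2→0→4→3: 14 + 5 + 19 = 38
Best route has total 28.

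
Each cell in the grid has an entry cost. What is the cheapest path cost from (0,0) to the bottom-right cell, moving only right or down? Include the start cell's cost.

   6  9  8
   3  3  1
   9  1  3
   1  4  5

Take r0c0 -> r1c0 -> r1c1 -> r1c2 -> r2c2 -> r3c2 for a total of 6 + 3 + 3 + 1 + 3 + 5 = 21.
(Top row then right column would cost 32.)

21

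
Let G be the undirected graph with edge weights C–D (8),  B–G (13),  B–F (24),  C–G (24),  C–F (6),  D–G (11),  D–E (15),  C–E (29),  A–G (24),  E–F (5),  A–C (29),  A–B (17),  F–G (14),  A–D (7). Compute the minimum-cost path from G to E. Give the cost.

19

Comparing a few candidate routes:
G - C - F - E: 24 + 6 + 5 = 35
G - D - C - F - E: 11 + 8 + 6 + 5 = 30
G - F - E: 14 + 5 = 19
G - D - E: 11 + 15 = 26
The minimum is 19.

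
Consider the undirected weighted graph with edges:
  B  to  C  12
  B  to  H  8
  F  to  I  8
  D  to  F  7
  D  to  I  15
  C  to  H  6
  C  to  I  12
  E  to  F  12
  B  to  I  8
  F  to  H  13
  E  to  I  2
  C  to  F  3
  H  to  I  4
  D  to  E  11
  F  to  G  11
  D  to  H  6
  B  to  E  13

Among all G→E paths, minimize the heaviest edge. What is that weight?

Some routes from G to E:
G→F→D→H→B→I→E: max(11, 7, 6, 8, 8, 2) = 11
G→F→C→H→B→I→E: max(11, 3, 6, 8, 8, 2) = 11
G→F→D→E: max(11, 7, 11) = 11
G→F→D→H→I→E: max(11, 7, 6, 4, 2) = 11
G→F→C→H→D→E: max(11, 3, 6, 6, 11) = 11
The minimum achievable maximum is 11.

11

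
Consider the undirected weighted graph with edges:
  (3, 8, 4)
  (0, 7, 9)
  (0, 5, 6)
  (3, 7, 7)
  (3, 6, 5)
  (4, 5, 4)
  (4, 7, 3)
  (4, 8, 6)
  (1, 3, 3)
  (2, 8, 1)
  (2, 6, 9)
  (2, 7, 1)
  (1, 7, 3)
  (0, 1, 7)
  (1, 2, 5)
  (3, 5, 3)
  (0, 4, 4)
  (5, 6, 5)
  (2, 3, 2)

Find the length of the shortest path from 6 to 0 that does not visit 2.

11

Checking several routes:
6 -> 3 -> 5 -> 0: 5 + 3 + 6 = 14
6 -> 5 -> 4 -> 0: 5 + 4 + 4 = 13
6 -> 5 -> 3 -> 1 -> 0: 5 + 3 + 3 + 7 = 18
6 -> 3 -> 1 -> 0: 5 + 3 + 7 = 15
6 -> 5 -> 0: 5 + 6 = 11
6 -> 3 -> 5 -> 4 -> 0: 5 + 3 + 4 + 4 = 16
The minimum is 11.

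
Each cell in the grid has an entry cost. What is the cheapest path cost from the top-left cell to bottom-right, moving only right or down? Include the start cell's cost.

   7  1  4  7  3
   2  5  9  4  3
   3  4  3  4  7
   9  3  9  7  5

35

One optimal route is (0,0)→(1,0)→(2,0)→(2,1)→(2,2)→(2,3)→(2,4)→(3,4).
Its cost is 7 + 2 + 3 + 4 + 3 + 4 + 7 + 5 = 35.
(Top row then right column would cost 37.)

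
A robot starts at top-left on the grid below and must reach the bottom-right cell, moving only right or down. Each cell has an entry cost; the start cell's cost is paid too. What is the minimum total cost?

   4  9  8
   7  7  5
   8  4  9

31

Cheapest: (0,0)→(1,0)→(1,1)→(2,1)→(2,2)
  4 + 7 + 7 + 4 + 9 = 31
For comparison, the top-then-right route costs 35.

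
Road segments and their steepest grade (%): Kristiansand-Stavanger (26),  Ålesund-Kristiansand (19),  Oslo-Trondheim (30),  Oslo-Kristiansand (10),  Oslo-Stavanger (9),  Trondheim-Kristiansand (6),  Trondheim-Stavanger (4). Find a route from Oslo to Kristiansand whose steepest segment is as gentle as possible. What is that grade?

Comparing a few candidate routes:
Oslo - Stavanger - Trondheim - Kristiansand: max(9, 4, 6) = 9
Oslo - Kristiansand: max(10) = 10
Oslo - Stavanger - Kristiansand: max(9, 26) = 26
Best route has worst link 9%.

9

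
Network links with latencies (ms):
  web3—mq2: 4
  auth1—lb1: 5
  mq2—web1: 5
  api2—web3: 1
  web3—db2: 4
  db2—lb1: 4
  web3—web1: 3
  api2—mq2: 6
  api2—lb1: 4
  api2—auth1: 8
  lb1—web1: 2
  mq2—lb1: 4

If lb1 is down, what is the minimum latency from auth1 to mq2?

13

Paths from auth1 to mq2 avoiding lb1:
auth1 -> api2 -> web3 -> web1 -> mq2: 8 + 1 + 3 + 5 = 17
auth1 -> api2 -> mq2: 8 + 6 = 14
auth1 -> api2 -> web3 -> mq2: 8 + 1 + 4 = 13
The minimum is 13 ms.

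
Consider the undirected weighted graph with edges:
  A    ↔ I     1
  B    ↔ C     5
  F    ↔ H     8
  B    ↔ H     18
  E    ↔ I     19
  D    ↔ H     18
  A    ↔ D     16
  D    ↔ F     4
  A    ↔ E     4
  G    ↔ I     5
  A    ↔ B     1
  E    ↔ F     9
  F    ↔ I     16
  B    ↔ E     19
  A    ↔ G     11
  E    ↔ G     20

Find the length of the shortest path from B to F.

14

Comparing a few candidate routes:
B→A→D→F: 1 + 16 + 4 = 21
B→E→F: 19 + 9 = 28
B→H→F: 18 + 8 = 26
B→A→I→E→F: 1 + 1 + 19 + 9 = 30
B→A→I→F: 1 + 1 + 16 = 18
B→A→E→F: 1 + 4 + 9 = 14
The minimum is 14.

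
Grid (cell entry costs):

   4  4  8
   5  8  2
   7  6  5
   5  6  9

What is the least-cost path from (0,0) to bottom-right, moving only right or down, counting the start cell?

One optimal route is [0,0] → [0,1] → [0,2] → [1,2] → [2,2] → [3,2].
Its cost is 4 + 4 + 8 + 2 + 5 + 9 = 32.

32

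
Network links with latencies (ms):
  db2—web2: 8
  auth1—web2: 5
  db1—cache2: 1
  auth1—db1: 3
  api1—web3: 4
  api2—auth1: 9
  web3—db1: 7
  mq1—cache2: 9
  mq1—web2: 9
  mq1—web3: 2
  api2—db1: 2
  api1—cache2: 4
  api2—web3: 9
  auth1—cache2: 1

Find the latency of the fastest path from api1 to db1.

5

Comparing a few candidate routes:
api1→web3→db1: 4 + 7 = 11
api1→cache2→db1: 4 + 1 = 5
api1→cache2→auth1→db1: 4 + 1 + 3 = 8
Shortest: 5 ms.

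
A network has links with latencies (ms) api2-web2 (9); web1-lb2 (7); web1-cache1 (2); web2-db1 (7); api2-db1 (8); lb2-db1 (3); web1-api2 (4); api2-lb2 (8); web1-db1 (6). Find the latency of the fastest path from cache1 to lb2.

Some routes from cache1 to lb2:
cache1→web1→db1→lb2: 2 + 6 + 3 = 11
cache1→web1→lb2: 2 + 7 = 9
cache1→web1→api2→lb2: 2 + 4 + 8 = 14
cache1→web1→api2→db1→lb2: 2 + 4 + 8 + 3 = 17
cache1→web1→db1→api2→lb2: 2 + 6 + 8 + 8 = 24
The minimum is 9 ms.

9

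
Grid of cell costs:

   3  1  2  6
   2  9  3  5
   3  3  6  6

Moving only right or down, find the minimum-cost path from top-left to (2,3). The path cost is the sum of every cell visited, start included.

Take (0,0) → (0,1) → (0,2) → (1,2) → (1,3) → (2,3) for a total of 3 + 1 + 2 + 3 + 5 + 6 = 20.
For comparison, the top-then-right route costs 23.

20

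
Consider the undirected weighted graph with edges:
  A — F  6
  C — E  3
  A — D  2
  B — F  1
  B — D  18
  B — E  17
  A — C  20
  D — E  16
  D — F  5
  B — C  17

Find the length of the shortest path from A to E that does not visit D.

Paths from A to E avoiding D:
A→C→B→E: 20 + 17 + 17 = 54
A→F→B→C→E: 6 + 1 + 17 + 3 = 27
A→C→E: 20 + 3 = 23
A→F→B→E: 6 + 1 + 17 = 24
The minimum is 23.

23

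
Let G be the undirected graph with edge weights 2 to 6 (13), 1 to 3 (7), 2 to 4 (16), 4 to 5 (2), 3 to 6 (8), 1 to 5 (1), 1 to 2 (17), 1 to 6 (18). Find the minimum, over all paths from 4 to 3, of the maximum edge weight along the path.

Comparing a few candidate routes:
4 - 2 - 6 - 3: max(16, 13, 8) = 16
4 - 5 - 1 - 3: max(2, 1, 7) = 7
4 - 5 - 1 - 2 - 6 - 3: max(2, 1, 17, 13, 8) = 17
4 - 5 - 1 - 6 - 3: max(2, 1, 18, 8) = 18
4 - 2 - 1 - 6 - 3: max(16, 17, 18, 8) = 18
4 - 2 - 1 - 3: max(16, 17, 7) = 17
Smallest bottleneck: 7.

7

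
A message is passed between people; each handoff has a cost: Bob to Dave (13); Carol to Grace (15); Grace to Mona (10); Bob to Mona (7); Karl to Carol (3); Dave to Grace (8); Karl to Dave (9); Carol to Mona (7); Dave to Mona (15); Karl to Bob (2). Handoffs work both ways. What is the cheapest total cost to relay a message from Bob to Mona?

Comparing a few candidate routes:
Bob - Mona: 7
Bob - Dave - Mona: 13 + 15 = 28
Bob - Karl - Carol - Mona: 2 + 3 + 7 = 12
Bob - Karl - Dave - Mona: 2 + 9 + 15 = 26
Shortest: 7.

7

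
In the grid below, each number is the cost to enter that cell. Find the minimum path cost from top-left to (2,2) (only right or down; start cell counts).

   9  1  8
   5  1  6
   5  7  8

Take (0,0)→(0,1)→(1,1)→(1,2)→(2,2) for a total of 9 + 1 + 1 + 6 + 8 = 25.
For comparison, the top-then-right route costs 32.

25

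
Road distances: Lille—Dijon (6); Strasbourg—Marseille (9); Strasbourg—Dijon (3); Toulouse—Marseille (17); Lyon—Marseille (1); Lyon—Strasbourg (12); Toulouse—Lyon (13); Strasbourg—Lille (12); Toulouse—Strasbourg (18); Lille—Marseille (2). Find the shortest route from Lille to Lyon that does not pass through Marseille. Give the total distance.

Routes from Lille to Lyon avoiding Marseille:
Lille -> Dijon -> Strasbourg -> Lyon: 6 + 3 + 12 = 21
Lille -> Strasbourg -> Lyon: 12 + 12 = 24
Lille -> Dijon -> Strasbourg -> Toulouse -> Lyon: 6 + 3 + 18 + 13 = 40
Lille -> Strasbourg -> Toulouse -> Lyon: 12 + 18 + 13 = 43
Best route has total 21.

21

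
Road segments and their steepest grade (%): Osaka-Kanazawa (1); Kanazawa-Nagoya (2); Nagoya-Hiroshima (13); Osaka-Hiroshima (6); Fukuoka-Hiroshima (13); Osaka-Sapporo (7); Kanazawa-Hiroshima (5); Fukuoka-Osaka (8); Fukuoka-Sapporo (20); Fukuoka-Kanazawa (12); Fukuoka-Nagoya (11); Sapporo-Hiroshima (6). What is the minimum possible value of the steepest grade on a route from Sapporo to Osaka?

6

A few of the Sapporo→Osaka routes:
Sapporo - Hiroshima - Osaka: max(6, 6) = 6
Sapporo - Osaka: max(7) = 7
Sapporo - Hiroshima - Kanazawa - Osaka: max(6, 5, 1) = 6
Sapporo - Hiroshima - Kanazawa - Nagoya - Fukuoka - Osaka: max(6, 5, 2, 11, 8) = 11
Smallest bottleneck: 6%.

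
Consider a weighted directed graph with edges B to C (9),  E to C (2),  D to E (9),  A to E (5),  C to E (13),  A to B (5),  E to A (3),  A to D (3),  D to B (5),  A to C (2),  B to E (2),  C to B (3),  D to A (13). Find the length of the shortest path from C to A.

Routes from C to A:
C-E-A: 13 + 3 = 16
C-B-E-A: 3 + 2 + 3 = 8
Best route has total 8.

8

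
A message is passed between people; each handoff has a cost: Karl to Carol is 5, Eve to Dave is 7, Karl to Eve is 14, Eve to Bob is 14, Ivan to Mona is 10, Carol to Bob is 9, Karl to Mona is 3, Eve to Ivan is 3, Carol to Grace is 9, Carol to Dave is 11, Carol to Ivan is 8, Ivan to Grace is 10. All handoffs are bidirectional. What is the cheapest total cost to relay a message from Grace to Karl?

Comparing a few candidate routes:
Grace → Ivan → Eve → Karl: 10 + 3 + 14 = 27
Grace → Ivan → Carol → Karl: 10 + 8 + 5 = 23
Grace → Carol → Ivan → Eve → Karl: 9 + 8 + 3 + 14 = 34
Grace → Ivan → Mona → Karl: 10 + 10 + 3 = 23
Grace → Carol → Ivan → Mona → Karl: 9 + 8 + 10 + 3 = 30
Grace → Carol → Karl: 9 + 5 = 14
Best route has total 14.

14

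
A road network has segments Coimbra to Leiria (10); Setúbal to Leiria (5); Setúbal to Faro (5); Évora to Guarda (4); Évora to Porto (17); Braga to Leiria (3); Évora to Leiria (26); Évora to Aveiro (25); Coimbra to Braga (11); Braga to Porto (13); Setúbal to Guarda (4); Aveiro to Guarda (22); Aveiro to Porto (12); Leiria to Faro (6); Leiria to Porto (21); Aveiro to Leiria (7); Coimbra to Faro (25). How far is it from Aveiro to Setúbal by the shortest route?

12

Checking several routes:
Aveiro-Guarda-Setúbal: 22 + 4 = 26
Aveiro-Leiria-Setúbal: 7 + 5 = 12
Aveiro-Évora-Guarda-Setúbal: 25 + 4 + 4 = 33
Aveiro-Porto-Braga-Leiria-Setúbal: 12 + 13 + 3 + 5 = 33
Aveiro-Leiria-Faro-Setúbal: 7 + 6 + 5 = 18
Aveiro-Porto-Évora-Guarda-Setúbal: 12 + 17 + 4 + 4 = 37
Shortest: 12 mi.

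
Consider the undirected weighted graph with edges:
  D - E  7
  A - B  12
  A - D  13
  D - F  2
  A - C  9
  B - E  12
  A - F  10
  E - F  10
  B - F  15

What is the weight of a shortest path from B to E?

12

Checking several routes:
B → A → F → D → E: 12 + 10 + 2 + 7 = 31
B → E: 12
B → F → D → E: 15 + 2 + 7 = 24
B → A → F → E: 12 + 10 + 10 = 32
B → F → E: 15 + 10 = 25
The minimum is 12.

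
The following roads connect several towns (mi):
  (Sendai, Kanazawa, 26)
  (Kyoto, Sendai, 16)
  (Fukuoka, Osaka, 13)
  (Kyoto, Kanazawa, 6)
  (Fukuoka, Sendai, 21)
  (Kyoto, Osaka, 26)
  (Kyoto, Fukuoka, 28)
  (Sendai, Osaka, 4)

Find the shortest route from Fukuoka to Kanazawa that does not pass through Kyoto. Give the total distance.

43

Paths from Fukuoka to Kanazawa avoiding Kyoto:
Fukuoka - Sendai - Kanazawa: 21 + 26 = 47
Fukuoka - Osaka - Sendai - Kanazawa: 13 + 4 + 26 = 43
The minimum is 43 mi.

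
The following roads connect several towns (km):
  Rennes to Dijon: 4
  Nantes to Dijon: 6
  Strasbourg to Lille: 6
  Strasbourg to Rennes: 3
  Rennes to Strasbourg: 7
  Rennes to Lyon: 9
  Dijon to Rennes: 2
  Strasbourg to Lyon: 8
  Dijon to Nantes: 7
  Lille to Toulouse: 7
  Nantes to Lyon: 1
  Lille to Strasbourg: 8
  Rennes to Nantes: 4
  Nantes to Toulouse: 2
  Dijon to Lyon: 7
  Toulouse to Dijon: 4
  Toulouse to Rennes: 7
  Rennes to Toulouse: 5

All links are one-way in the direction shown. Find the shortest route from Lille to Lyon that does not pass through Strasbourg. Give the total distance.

18

Checking several routes:
Lille → Toulouse → Dijon → Lyon: 7 + 4 + 7 = 18
Lille → Toulouse → Dijon → Rennes → Lyon: 7 + 4 + 2 + 9 = 22
Lille → Toulouse → Dijon → Rennes → Nantes → Lyon: 7 + 4 + 2 + 4 + 1 = 18
Lille → Toulouse → Rennes → Nantes → Lyon: 7 + 7 + 4 + 1 = 19
Lille → Toulouse → Rennes → Lyon: 7 + 7 + 9 = 23
Lille → Toulouse → Dijon → Nantes → Lyon: 7 + 4 + 7 + 1 = 19
The minimum is 18 km.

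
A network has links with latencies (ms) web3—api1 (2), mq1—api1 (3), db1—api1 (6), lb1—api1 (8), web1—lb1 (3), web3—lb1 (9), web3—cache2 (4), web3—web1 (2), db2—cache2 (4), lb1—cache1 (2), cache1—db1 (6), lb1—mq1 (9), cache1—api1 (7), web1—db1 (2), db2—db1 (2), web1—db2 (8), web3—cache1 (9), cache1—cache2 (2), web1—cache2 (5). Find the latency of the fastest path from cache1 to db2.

6

A few of the cache1→db2 routes:
cache1 → lb1 → web1 → db1 → db2: 2 + 3 + 2 + 2 = 9
cache1 → cache2 → web3 → web1 → db1 → db2: 2 + 4 + 2 + 2 + 2 = 12
cache1 → cache2 → db2: 2 + 4 = 6
cache1 → cache2 → web1 → db1 → db2: 2 + 5 + 2 + 2 = 11
cache1 → db1 → db2: 6 + 2 = 8
Shortest: 6 ms.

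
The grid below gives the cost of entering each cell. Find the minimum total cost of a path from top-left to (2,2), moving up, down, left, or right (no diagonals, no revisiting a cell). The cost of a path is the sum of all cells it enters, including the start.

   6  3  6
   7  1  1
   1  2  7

18

Cheapest: r0c0 r0c1 r1c1 r1c2 r2c2
  6 + 3 + 1 + 1 + 7 = 18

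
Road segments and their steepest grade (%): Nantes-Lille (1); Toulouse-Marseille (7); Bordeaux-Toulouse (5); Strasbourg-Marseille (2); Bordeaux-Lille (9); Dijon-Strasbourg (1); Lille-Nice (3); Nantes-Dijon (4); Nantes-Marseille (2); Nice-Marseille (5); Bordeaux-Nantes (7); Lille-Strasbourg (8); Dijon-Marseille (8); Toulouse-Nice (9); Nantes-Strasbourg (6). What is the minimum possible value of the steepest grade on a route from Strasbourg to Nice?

3

A few of the Strasbourg→Nice routes:
Strasbourg-Dijon-Nantes-Lille-Nice: max(1, 4, 1, 3) = 4
Strasbourg-Dijon-Nantes-Marseille-Nice: max(1, 4, 2, 5) = 5
Strasbourg-Nantes-Lille-Nice: max(6, 1, 3) = 6
Strasbourg-Marseille-Nantes-Lille-Nice: max(2, 2, 1, 3) = 3
Strasbourg-Marseille-Nice: max(2, 5) = 5
Strasbourg-Nantes-Marseille-Nice: max(6, 2, 5) = 6
Smallest bottleneck: 3%.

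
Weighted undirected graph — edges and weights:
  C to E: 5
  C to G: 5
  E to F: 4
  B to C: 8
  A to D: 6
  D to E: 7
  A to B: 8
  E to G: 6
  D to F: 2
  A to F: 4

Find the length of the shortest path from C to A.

13

Some routes from C to A:
C - E - F - A: 5 + 4 + 4 = 13
C - E - D - A: 5 + 7 + 6 = 18
C - E - F - D - A: 5 + 4 + 2 + 6 = 17
C - E - D - F - A: 5 + 7 + 2 + 4 = 18
C - B - A: 8 + 8 = 16
The minimum is 13.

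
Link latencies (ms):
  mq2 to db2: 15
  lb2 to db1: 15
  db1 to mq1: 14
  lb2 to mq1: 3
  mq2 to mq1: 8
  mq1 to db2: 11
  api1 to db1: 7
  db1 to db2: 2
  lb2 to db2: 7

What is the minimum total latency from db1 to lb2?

Some routes from db1 to lb2:
db1→db2→mq2→mq1→lb2: 2 + 15 + 8 + 3 = 28
db1→db2→lb2: 2 + 7 = 9
db1→lb2: 15
db1→mq1→db2→lb2: 14 + 11 + 7 = 32
db1→db2→mq1→lb2: 2 + 11 + 3 = 16
db1→mq1→lb2: 14 + 3 = 17
Shortest: 9 ms.

9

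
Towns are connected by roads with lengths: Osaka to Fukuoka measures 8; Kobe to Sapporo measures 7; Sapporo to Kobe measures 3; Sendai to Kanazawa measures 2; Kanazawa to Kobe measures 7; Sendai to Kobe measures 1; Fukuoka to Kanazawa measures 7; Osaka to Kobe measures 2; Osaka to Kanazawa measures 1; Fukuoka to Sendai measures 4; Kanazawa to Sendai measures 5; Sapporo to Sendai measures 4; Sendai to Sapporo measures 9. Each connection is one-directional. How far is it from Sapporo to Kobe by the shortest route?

Paths from Sapporo to Kobe:
Sapporo -> Sendai -> Kobe: 4 + 1 = 5
Sapporo -> Sendai -> Kanazawa -> Kobe: 4 + 2 + 7 = 13
Sapporo -> Kobe: 3
Shortest: 3.

3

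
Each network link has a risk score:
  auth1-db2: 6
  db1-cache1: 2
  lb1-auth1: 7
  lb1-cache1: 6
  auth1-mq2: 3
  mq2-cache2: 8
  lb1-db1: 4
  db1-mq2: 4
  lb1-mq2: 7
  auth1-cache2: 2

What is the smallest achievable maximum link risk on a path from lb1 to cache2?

Checking several routes:
lb1-cache1-db1-mq2-auth1-cache2: max(6, 2, 4, 3, 2) = 6
lb1-cache1-db1-mq2-cache2: max(6, 2, 4, 8) = 8
lb1-auth1-cache2: max(7, 2) = 7
lb1-mq2-auth1-cache2: max(7, 3, 2) = 7
lb1-db1-mq2-auth1-cache2: max(4, 4, 3, 2) = 4
Smallest bottleneck: 4.

4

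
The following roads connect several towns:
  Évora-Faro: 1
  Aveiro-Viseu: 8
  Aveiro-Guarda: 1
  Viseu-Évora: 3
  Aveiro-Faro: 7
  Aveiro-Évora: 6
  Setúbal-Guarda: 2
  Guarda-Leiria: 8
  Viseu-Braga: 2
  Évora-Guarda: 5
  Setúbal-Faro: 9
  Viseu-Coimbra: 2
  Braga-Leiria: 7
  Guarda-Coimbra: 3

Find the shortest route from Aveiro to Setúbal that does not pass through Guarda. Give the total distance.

16

Routes from Aveiro to Setúbal avoiding Guarda:
Aveiro → Faro → Setúbal: 7 + 9 = 16
Aveiro → Viseu → Évora → Faro → Setúbal: 8 + 3 + 1 + 9 = 21
Aveiro → Évora → Faro → Setúbal: 6 + 1 + 9 = 16
The minimum is 16.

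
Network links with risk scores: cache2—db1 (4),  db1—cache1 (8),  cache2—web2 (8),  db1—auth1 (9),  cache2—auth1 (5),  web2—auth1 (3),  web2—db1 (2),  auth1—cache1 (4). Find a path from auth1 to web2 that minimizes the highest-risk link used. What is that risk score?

A few of the auth1→web2 routes:
auth1-cache1-db1-cache2-web2: max(4, 8, 4, 8) = 8
auth1-cache2-db1-web2: max(5, 4, 2) = 5
auth1-web2: max(3) = 3
auth1-cache1-db1-web2: max(4, 8, 2) = 8
Best route has worst link 3.

3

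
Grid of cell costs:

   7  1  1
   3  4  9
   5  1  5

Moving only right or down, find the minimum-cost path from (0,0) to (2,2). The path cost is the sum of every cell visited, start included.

Take [0,0] [0,1] [1,1] [2,1] [2,2] for a total of 7 + 1 + 4 + 1 + 5 = 18.

18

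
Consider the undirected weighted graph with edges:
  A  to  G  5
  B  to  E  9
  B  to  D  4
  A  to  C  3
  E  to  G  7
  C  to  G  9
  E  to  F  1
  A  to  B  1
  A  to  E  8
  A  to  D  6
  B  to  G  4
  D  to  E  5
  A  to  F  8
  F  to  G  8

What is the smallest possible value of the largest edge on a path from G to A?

4

Checking several routes:
G → A: max(5) = 5
G → B → D → A: max(4, 4, 6) = 6
G → B → A: max(4, 1) = 4
Smallest bottleneck: 4.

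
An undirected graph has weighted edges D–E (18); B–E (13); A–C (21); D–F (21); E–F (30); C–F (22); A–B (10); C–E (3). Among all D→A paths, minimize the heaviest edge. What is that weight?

Checking several routes:
D-F-E-C-A: max(21, 30, 3, 21) = 30
D-E-C-A: max(18, 3, 21) = 21
D-F-E-B-A: max(21, 30, 13, 10) = 30
D-F-C-E-B-A: max(21, 22, 3, 13, 10) = 22
D-E-B-A: max(18, 13, 10) = 18
D-F-C-A: max(21, 22, 21) = 22
Smallest bottleneck: 18.

18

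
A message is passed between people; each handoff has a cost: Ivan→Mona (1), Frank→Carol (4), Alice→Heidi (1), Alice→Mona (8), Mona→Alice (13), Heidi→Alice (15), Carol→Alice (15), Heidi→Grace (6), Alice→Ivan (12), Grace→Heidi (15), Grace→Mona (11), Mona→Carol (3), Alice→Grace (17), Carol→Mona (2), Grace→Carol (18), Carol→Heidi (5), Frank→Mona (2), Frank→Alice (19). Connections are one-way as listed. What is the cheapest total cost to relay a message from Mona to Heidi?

8

Checking several routes:
Mona-Alice-Heidi: 13 + 1 = 14
Mona-Carol-Heidi: 3 + 5 = 8
Mona-Carol-Alice-Heidi: 3 + 15 + 1 = 19
Mona-Alice-Grace-Heidi: 13 + 17 + 15 = 45
Shortest: 8.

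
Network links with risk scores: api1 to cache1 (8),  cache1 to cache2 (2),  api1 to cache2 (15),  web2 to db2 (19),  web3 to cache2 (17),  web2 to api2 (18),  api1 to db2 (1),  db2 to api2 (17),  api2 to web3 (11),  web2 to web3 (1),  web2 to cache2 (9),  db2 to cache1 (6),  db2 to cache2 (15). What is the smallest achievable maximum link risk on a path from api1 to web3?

A few of the api1→web3 routes:
api1→cache1→cache2→web2→web3: max(8, 2, 9, 1) = 9
api1→db2→cache1→cache2→web2→web3: max(1, 6, 2, 9, 1) = 9
api1→cache1→db2→cache2→web2→web3: max(8, 6, 15, 9, 1) = 15
api1→db2→cache2→web2→web3: max(1, 15, 9, 1) = 15
The minimum achievable maximum is 9.

9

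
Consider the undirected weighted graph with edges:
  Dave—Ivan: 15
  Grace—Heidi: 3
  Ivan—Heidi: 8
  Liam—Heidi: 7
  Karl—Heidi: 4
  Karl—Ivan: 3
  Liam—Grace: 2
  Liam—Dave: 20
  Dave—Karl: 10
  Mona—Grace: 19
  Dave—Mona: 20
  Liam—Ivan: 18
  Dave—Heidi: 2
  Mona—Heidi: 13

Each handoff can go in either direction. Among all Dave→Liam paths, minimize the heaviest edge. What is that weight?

Checking several routes:
Dave→Karl→Ivan→Heidi→Grace→Liam: max(10, 3, 8, 3, 2) = 10
Dave→Heidi→Liam: max(2, 7) = 7
Dave→Heidi→Grace→Liam: max(2, 3, 2) = 3
Dave→Karl→Heidi→Grace→Liam: max(10, 4, 3, 2) = 10
Dave→Karl→Ivan→Heidi→Liam: max(10, 3, 8, 7) = 10
Dave→Karl→Heidi→Liam: max(10, 4, 7) = 10
Smallest bottleneck: 3.

3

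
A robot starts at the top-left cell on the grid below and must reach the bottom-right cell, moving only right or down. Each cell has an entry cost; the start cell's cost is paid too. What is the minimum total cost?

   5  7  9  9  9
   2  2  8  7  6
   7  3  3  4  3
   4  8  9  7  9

31

Best path: r0c0 → r1c0 → r1c1 → r2c1 → r2c2 → r2c3 → r2c4 → r3c4
Cost: 5 + 2 + 2 + 3 + 3 + 4 + 3 + 9 = 31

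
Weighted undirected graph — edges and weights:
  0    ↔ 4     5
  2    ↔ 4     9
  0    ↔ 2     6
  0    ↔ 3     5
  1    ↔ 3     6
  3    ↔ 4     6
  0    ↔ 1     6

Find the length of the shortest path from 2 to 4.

9

Routes from 2 to 4:
2 → 4: 9
2 → 0 → 4: 6 + 5 = 11
2 → 0 → 1 → 3 → 4: 6 + 6 + 6 + 6 = 24
2 → 0 → 3 → 4: 6 + 5 + 6 = 17
Shortest: 9.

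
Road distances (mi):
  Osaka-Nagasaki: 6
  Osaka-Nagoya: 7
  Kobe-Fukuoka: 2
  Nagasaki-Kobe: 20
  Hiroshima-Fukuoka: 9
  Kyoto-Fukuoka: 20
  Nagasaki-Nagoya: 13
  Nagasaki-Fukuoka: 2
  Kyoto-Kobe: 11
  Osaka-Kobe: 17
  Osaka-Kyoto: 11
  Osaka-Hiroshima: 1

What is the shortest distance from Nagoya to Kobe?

Checking several routes:
Nagoya - Osaka - Nagasaki - Fukuoka - Kobe: 7 + 6 + 2 + 2 = 17
Nagoya - Osaka - Hiroshima - Fukuoka - Kobe: 7 + 1 + 9 + 2 = 19
Nagoya - Osaka - Kobe: 7 + 17 = 24
Nagoya - Osaka - Kyoto - Kobe: 7 + 11 + 11 = 29
Nagoya - Nagasaki - Fukuoka - Kobe: 13 + 2 + 2 = 17
Shortest: 17 mi.

17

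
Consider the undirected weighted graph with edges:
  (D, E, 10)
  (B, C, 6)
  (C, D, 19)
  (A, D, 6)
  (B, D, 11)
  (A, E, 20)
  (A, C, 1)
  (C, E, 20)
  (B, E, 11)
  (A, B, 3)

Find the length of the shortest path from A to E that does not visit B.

Some routes from A to E avoiding B:
A -> C -> E: 1 + 20 = 21
A -> E: 20
A -> D -> E: 6 + 10 = 16
The minimum is 16.

16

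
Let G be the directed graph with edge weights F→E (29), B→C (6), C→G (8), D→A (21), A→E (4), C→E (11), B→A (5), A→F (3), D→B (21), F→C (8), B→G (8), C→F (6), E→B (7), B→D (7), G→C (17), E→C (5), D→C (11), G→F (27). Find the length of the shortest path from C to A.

Comparing a few candidate routes:
C→F→E→B→A: 6 + 29 + 7 + 5 = 47
C→E→B→D→A: 11 + 7 + 7 + 21 = 46
C→E→B→A: 11 + 7 + 5 = 23
Best route has total 23.

23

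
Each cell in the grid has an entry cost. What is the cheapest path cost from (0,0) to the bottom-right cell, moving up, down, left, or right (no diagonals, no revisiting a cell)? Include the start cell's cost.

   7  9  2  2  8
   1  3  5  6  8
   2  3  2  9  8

Best path: r0c0 → r1c0 → r2c0 → r2c1 → r2c2 → r2c3 → r2c4
Cost: 7 + 1 + 2 + 3 + 2 + 9 + 8 = 32

32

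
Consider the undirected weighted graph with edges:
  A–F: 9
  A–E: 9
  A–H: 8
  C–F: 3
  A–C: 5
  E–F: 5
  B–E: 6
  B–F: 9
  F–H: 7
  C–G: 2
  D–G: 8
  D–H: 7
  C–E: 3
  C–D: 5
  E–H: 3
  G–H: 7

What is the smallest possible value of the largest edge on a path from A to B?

6

Comparing a few candidate routes:
A→C→F→E→B: max(5, 3, 5, 6) = 6
A→C→E→B: max(5, 3, 6) = 6
A→C→F→H→E→B: max(5, 3, 7, 3, 6) = 7
Best route has worst link 6.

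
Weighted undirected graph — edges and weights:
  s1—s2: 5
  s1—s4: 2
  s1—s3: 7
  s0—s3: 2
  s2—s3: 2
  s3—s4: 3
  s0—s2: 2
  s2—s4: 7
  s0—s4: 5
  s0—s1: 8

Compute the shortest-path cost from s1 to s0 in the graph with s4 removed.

Paths from s1 to s0 avoiding s4:
s1 - s3 - s2 - s0: 7 + 2 + 2 = 11
s1 - s0: 8
s1 - s3 - s0: 7 + 2 = 9
s1 - s2 - s0: 5 + 2 = 7
s1 - s2 - s3 - s0: 5 + 2 + 2 = 9
Best route has total 7.

7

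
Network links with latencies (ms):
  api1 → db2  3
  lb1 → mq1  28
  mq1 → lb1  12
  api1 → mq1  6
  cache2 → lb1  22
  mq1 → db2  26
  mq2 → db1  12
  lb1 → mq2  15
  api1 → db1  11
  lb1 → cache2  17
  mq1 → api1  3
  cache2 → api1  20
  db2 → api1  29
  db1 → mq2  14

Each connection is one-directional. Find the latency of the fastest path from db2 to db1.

Routes from db2 to db1:
db2 → api1 → db1: 29 + 11 = 40
db2 → api1 → mq1 → lb1 → mq2 → db1: 29 + 6 + 12 + 15 + 12 = 74
The minimum is 40 ms.

40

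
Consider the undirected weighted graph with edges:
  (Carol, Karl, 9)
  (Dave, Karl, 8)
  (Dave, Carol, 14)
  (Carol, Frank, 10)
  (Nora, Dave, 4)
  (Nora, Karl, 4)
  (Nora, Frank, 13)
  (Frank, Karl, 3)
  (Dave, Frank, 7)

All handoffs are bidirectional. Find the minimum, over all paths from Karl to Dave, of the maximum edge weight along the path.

4

A few of the Karl→Dave routes:
Karl→Frank→Nora→Dave: max(3, 13, 4) = 13
Karl→Nora→Dave: max(4, 4) = 4
Karl→Carol→Frank→Dave: max(9, 10, 7) = 10
Karl→Frank→Dave: max(3, 7) = 7
Karl→Dave: max(8) = 8
Smallest bottleneck: 4.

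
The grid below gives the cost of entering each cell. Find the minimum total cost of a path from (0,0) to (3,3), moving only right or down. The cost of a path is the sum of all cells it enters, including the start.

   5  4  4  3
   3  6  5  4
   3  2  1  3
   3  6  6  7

Take [0,0] -> [1,0] -> [2,0] -> [2,1] -> [2,2] -> [2,3] -> [3,3] for a total of 5 + 3 + 3 + 2 + 1 + 3 + 7 = 24.

24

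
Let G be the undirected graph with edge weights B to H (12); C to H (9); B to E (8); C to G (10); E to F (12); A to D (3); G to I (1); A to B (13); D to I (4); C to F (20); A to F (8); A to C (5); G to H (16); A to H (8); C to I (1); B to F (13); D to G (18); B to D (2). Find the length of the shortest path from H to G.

Some routes from H to G:
H-G: 16
H-A-D-I-G: 8 + 3 + 4 + 1 = 16
H-C-I-G: 9 + 1 + 1 = 11
H-A-C-I-G: 8 + 5 + 1 + 1 = 15
The minimum is 11.

11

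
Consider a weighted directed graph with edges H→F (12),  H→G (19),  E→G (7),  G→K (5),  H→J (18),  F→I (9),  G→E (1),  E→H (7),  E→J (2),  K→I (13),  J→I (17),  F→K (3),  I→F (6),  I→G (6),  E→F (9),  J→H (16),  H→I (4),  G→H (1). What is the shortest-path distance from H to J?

Candidate routes:
H -> J: 18
H -> I -> G -> E -> J: 4 + 6 + 1 + 2 = 13
H -> F -> K -> I -> G -> E -> J: 12 + 3 + 13 + 6 + 1 + 2 = 37
H -> F -> I -> G -> E -> J: 12 + 9 + 6 + 1 + 2 = 30
H -> G -> E -> J: 19 + 1 + 2 = 22
The minimum is 13.

13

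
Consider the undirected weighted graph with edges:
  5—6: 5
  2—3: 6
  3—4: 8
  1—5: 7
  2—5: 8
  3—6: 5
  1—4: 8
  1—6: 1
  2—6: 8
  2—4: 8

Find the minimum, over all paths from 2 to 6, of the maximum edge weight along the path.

Checking several routes:
2 → 6: max(8) = 8
2 → 3 → 4 → 1 → 6: max(6, 8, 8, 1) = 8
2 → 3 → 6: max(6, 5) = 6
2 → 3 → 4 → 1 → 5 → 6: max(6, 8, 8, 7, 5) = 8
2 → 4 → 3 → 6: max(8, 8, 5) = 8
Best route has worst link 6.

6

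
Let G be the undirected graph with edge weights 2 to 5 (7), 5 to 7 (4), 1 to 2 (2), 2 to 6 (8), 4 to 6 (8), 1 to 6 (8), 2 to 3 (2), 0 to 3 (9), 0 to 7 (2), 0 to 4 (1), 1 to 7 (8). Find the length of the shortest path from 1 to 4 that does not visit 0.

Paths from 1 to 4 avoiding 0:
1-2-6-4: 2 + 8 + 8 = 18
1-7-5-2-6-4: 8 + 4 + 7 + 8 + 8 = 35
1-6-4: 8 + 8 = 16
The minimum is 16.

16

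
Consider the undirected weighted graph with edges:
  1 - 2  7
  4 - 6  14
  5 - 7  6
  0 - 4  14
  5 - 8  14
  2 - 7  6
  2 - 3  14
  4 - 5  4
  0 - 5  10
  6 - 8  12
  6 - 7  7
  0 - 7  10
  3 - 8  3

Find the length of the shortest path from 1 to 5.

A few of the 1→5 routes:
1-2-7-6-4-5: 7 + 6 + 7 + 14 + 4 = 38
1-2-3-8-5: 7 + 14 + 3 + 14 = 38
1-2-7-5: 7 + 6 + 6 = 19
1-2-7-6-8-5: 7 + 6 + 7 + 12 + 14 = 46
1-2-7-0-5: 7 + 6 + 10 + 10 = 33
1-2-7-0-4-5: 7 + 6 + 10 + 14 + 4 = 41
The minimum is 19.

19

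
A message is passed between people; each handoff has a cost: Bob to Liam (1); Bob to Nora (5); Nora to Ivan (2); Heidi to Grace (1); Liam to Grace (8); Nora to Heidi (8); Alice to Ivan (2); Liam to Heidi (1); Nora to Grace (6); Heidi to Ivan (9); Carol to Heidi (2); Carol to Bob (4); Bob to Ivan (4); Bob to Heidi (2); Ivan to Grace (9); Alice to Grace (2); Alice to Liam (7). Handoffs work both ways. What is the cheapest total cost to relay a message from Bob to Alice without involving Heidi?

6

Checking several routes:
Bob - Liam - Alice: 1 + 7 = 8
Bob - Ivan - Alice: 4 + 2 = 6
Bob - Nora - Ivan - Alice: 5 + 2 + 2 = 9
Shortest: 6.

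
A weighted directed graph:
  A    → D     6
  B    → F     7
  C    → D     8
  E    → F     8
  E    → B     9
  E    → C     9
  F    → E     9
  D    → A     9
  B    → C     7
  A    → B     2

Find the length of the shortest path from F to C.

Paths from F to C:
F -> E -> C: 9 + 9 = 18
F -> E -> B -> C: 9 + 9 + 7 = 25
Shortest: 18.

18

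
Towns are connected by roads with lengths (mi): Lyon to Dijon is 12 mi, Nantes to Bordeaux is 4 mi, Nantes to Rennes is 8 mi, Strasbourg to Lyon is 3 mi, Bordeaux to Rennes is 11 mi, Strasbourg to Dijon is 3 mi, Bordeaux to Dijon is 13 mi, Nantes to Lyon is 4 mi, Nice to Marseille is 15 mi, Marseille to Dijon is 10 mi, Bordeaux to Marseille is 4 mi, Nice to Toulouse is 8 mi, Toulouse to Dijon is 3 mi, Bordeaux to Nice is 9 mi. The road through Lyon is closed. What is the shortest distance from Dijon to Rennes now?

Some routes from Dijon to Rennes avoiding Lyon:
Dijon→Bordeaux→Nantes→Rennes: 13 + 4 + 8 = 25
Dijon→Marseille→Bordeaux→Rennes: 10 + 4 + 11 = 25
Dijon→Bordeaux→Rennes: 13 + 11 = 24
The minimum is 24 mi.

24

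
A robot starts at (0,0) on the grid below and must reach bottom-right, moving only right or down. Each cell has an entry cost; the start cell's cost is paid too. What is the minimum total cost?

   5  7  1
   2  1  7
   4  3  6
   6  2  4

Cheapest: (0,0)→(1,0)→(1,1)→(2,1)→(3,1)→(3,2)
  5 + 2 + 1 + 3 + 2 + 4 = 17

17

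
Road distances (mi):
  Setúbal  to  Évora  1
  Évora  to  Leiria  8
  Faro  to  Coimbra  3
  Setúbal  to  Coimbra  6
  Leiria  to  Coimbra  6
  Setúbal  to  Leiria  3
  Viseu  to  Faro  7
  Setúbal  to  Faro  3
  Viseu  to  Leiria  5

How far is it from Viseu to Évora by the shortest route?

9

Some routes from Viseu to Évora:
Viseu → Leiria → Setúbal → Évora: 5 + 3 + 1 = 9
Viseu → Leiria → Évora: 5 + 8 = 13
Viseu → Faro → Coimbra → Setúbal → Évora: 7 + 3 + 6 + 1 = 17
Viseu → Faro → Setúbal → Évora: 7 + 3 + 1 = 11
Shortest: 9 mi.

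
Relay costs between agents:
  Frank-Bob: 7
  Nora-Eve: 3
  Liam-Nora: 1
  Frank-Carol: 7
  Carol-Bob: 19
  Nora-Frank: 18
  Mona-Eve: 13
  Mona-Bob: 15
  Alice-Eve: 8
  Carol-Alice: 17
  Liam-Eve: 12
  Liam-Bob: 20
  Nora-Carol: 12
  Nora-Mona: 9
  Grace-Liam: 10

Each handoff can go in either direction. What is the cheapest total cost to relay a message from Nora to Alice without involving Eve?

Comparing a few candidate routes:
Nora → Liam → Bob → Carol → Alice: 1 + 20 + 19 + 17 = 57
Nora → Frank → Carol → Alice: 18 + 7 + 17 = 42
Nora → Mona → Bob → Frank → Carol → Alice: 9 + 15 + 7 + 7 + 17 = 55
Nora → Mona → Bob → Carol → Alice: 9 + 15 + 19 + 17 = 60
Nora → Liam → Bob → Frank → Carol → Alice: 1 + 20 + 7 + 7 + 17 = 52
Nora → Carol → Alice: 12 + 17 = 29
Best route has total 29.

29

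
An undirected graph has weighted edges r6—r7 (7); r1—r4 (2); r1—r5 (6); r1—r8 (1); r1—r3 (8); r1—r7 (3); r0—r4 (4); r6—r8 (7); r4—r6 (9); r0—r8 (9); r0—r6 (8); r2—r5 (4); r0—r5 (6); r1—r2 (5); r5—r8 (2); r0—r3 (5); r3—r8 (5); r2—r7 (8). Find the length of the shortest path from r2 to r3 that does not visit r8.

Checking several routes:
r2 - r1 - r3: 5 + 8 = 13
r2 - r5 - r0 - r3: 4 + 6 + 5 = 15
r2 - r1 - r4 - r0 - r3: 5 + 2 + 4 + 5 = 16
r2 - r7 - r1 - r3: 8 + 3 + 8 = 19
r2 - r5 - r1 - r3: 4 + 6 + 8 = 18
The minimum is 13.

13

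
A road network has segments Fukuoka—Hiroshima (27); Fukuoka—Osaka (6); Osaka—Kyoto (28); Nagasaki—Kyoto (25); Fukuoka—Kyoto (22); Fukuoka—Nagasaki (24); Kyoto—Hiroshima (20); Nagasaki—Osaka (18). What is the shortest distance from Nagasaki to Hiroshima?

Some routes from Nagasaki to Hiroshima:
Nagasaki→Fukuoka→Hiroshima: 24 + 27 = 51
Nagasaki→Osaka→Fukuoka→Kyoto→Hiroshima: 18 + 6 + 22 + 20 = 66
Nagasaki→Osaka→Fukuoka→Hiroshima: 18 + 6 + 27 = 51
Nagasaki→Kyoto→Hiroshima: 25 + 20 = 45
Nagasaki→Osaka→Kyoto→Hiroshima: 18 + 28 + 20 = 66
Best route has total 45 km.

45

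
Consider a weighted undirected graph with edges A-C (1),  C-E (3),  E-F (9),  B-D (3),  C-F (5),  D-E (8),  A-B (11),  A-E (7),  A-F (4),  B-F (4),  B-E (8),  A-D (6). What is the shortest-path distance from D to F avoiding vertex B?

A few of the D→F routes:
D - A - C - E - F: 6 + 1 + 3 + 9 = 19
D - A - F: 6 + 4 = 10
D - E - F: 8 + 9 = 17
D - A - C - F: 6 + 1 + 5 = 12
D - E - C - F: 8 + 3 + 5 = 16
D - E - C - A - F: 8 + 3 + 1 + 4 = 16
Best route has total 10.

10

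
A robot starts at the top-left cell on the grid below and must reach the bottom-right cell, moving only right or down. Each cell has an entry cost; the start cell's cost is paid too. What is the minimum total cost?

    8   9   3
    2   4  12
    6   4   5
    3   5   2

25

One optimal route is r0c0→r1c0→r1c1→r2c1→r2c2→r3c2.
Its cost is 8 + 2 + 4 + 4 + 5 + 2 = 25.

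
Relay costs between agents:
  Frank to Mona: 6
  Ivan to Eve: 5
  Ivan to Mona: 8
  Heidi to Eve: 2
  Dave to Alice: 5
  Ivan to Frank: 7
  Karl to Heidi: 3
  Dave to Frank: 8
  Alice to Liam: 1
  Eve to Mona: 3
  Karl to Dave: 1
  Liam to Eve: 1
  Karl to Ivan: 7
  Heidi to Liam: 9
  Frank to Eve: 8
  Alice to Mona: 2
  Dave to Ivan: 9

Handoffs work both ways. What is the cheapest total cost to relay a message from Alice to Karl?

Some routes from Alice to Karl:
Alice → Dave → Karl: 5 + 1 = 6
Alice → Liam → Eve → Heidi → Karl: 1 + 1 + 2 + 3 = 7
Alice → Mona → Eve → Heidi → Karl: 2 + 3 + 2 + 3 = 10
Shortest: 6.

6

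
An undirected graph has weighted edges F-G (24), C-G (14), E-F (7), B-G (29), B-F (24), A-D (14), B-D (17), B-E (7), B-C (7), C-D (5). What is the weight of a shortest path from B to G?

21

Comparing a few candidate routes:
B -> C -> G: 7 + 14 = 21
B -> D -> C -> G: 17 + 5 + 14 = 36
B -> G: 29
The minimum is 21.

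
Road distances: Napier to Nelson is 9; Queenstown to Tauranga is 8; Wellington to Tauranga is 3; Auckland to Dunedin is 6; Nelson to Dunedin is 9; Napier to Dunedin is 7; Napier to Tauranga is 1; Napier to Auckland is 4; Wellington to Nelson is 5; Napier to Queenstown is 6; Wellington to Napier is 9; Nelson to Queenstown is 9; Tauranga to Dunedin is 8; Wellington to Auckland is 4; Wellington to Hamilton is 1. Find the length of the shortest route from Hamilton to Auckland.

5

A few of the Hamilton→Auckland routes:
Hamilton → Wellington → Tauranga → Napier → Auckland: 1 + 3 + 1 + 4 = 9
Hamilton → Wellington → Auckland: 1 + 4 = 5
Hamilton → Wellington → Napier → Auckland: 1 + 9 + 4 = 14
Best route has total 5.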